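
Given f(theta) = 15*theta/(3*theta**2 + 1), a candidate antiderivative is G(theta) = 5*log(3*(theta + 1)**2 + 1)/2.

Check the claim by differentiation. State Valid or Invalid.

Invalid: d/dtheta[G] - f = (-45*theta**2 - 45*theta + 15)/(9*theta**4 + 18*theta**3 + 15*theta**2 + 6*theta + 4), which is not 0.

d/dtheta[G] = (15*theta + 15)/(3*theta**2 + 6*theta + 4)
d/dtheta[G] - f(theta) = (-45*theta**2 - 45*theta + 15)/(9*theta**4 + 18*theta**3 + 15*theta**2 + 6*theta + 4) != 0.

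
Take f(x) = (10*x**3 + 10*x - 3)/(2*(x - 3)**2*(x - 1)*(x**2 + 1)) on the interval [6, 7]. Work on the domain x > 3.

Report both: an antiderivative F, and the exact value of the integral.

The denominator factors as 2*(x - 3)**2*(x - 1)*(x**2 + 1); partial fractions split f into directly integrable pieces: 3*(7*x + 1)/(200*(x**2 + 1)) + 17/(16*(x - 1)) - 467/(400*(x - 3)) + 297/(40*(x - 3)**2).
F(x) = -467*log(x - 3)/400 + 17*log(x - 1)/16 + 21*log(x**2 + 1)/400 + 3*atan(x)/200 - 297/(40*x - 120) is an antiderivative of f.
Check: d/dx[-467*log(x - 3)/400 + 17*log(x - 1)/16 + 21*log(x**2 + 1)/400 + 3*atan(x)/200 - 297/(40*x - 120)] = (10*x**3 + 10*x - 3)/(2*x**5 - 14*x**4 + 32*x**3 - 32*x**2 + 30*x - 18), which equals f(x).
F(7) = -297/160 - 467*log(4)/400 + 3*atan(7)/200 + 21*log(50)/400 + 17*log(6)/16; F(6) = -99/40 - 467*log(3)/400 + 3*atan(6)/200 + 21*log(37)/400 + 17*log(5)/16.
Integral = F(7) - F(6) = -17*log(5)/16 - 467*log(4)/400 - 21*log(37)/400 - 3*atan(6)/200 + 3*atan(7)/200 + 21*log(50)/400 + 99/160 + 467*log(3)/400 + 17*log(6)/16.

Antiderivative: F(x) = -467*log(x - 3)/400 + 17*log(x - 1)/16 + 21*log(x**2 + 1)/400 + 3*atan(x)/200 - 297/(40*x - 120); value = -17*log(5)/16 - 467*log(4)/400 - 21*log(37)/400 - 3*atan(6)/200 + 3*atan(7)/200 + 21*log(50)/400 + 99/160 + 467*log(3)/400 + 17*log(6)/16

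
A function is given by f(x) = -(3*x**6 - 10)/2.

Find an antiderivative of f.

Whatever form F(x) takes, F'(x) = f(x) is non-negotiable.
Check: d/dx[x*(70 - 3*x**6)/14] = 5 - 3*x**6/2, which equals f(x).

An antiderivative is F(x) = x*(70 - 3*x**6)/14.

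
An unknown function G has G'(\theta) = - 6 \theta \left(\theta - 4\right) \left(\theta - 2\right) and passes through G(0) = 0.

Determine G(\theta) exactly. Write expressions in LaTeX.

G'(\theta) matches the chain-rule pattern g'(h)*h' with inner function h(\theta) = \theta^{2} - 4 \theta; substituting u = h(\theta) collapses the integral.
A general antiderivative is - \frac{3 \left(\theta^{2} - 4 \theta\right)^{2}}{2} + C.
The condition gives C = 0 - (0) = 0.
So G(\theta) = - \frac{3 \theta^{2} \left(\theta - 4\right)^{2}}{2}.
Check: d/d\theta[- \frac{3 \theta^{2} \left(\theta - 4\right)^{2}}{2}] = - 6 \theta^{3} + 36 \theta^{2} - 48 \theta, which equals G'(\theta).

G(\theta) = - \frac{3 \theta^{2} \left(\theta - 4\right)^{2}}{2}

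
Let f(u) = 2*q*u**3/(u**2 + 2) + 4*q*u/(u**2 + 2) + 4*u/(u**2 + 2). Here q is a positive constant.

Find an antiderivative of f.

Integrate term by term and add the pieces.
Check: d/du[q*u**2 + 2*log(u**2 + 2)] = (2*q*u**3 + 4*q*u + 4*u)/(u**2 + 2), which equals f(u).

An antiderivative is F(u) = q*u**2 + 2*log(u**2 + 2).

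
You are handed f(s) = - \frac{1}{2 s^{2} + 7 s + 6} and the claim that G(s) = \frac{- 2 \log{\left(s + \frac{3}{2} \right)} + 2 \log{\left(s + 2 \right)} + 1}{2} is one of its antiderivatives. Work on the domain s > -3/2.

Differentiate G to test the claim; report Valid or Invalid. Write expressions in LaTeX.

Valid - the claim checks out under differentiation.

d/ds[G] = - \frac{1}{2 s^{2} + 7 s + 6}
This equals f(s) exactly, so the claim holds.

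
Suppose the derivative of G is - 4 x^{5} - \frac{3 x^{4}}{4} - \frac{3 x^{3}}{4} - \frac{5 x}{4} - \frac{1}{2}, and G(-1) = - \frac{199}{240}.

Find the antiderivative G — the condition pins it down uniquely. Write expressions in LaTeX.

Integrate term by term and add the pieces.
A general antiderivative is - \frac{2 x^{6}}{3} - \frac{3 x^{5}}{20} - \frac{3 x^{4}}{16} - \frac{5 x^{2}}{8} - \frac{x}{2} + C.
The condition gives C = - \frac{199}{240} - (- \frac{199}{240}) = 0.
So G(x) = - \frac{2 x^{6}}{3} - \frac{3 x^{5}}{20} - \frac{3 x^{4}}{16} - \frac{5 x^{2}}{8} - \frac{x}{2}.
Check: d/dx[- \frac{2 x^{6}}{3} - \frac{3 x^{5}}{20} - \frac{3 x^{4}}{16} - \frac{5 x^{2}}{8} - \frac{x}{2}] = - 4 x^{5} - \frac{3 x^{4}}{4} - \frac{3 x^{3}}{4} - \frac{5 x}{4} - \frac{1}{2} = G'(x).

G(x) = - \frac{2 x^{6}}{3} - \frac{3 x^{5}}{20} - \frac{3 x^{4}}{16} - \frac{5 x^{2}}{8} - \frac{x}{2}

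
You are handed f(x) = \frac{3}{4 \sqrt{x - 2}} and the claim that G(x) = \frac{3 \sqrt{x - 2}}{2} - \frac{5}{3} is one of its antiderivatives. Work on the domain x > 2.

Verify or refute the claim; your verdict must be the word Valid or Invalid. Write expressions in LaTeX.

Valid - the claim checks out under differentiation.

d/dx[G] = \frac{3}{4 \sqrt{x - 2}}
This equals f(x) exactly, so the claim holds.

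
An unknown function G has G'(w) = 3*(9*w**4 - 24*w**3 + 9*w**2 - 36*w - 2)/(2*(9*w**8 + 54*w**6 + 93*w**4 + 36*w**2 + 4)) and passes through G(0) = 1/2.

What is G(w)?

G(w) = (-6*w**4 - 18*w**2 - 3*w + 2)/(6*w**4 + 18*w**2 + 4)

Recognize the product-rule pattern: G'(w) = u'v + uv' with u = 1/(w**4 + 3*w**2 + 2/3), v = 1 - w/2, so integration by parts undoes it.
A general antiderivative is (1 - w/2)/(w**4 + 3*w**2 + 2/3) + C.
The condition gives C = 1/2 - (3/2) = -1.
So G(w) = (-6*w**4 - 18*w**2 - 3*w + 2)/(6*w**4 + 18*w**2 + 4).
Check: d/dw[(-6*w**4 - 18*w**2 - 3*w + 2)/(6*w**4 + 18*w**2 + 4)] = (27*w**4 - 72*w**3 + 27*w**2 - 108*w - 6)/(18*w**8 + 108*w**6 + 186*w**4 + 72*w**2 + 8), which equals G'(w).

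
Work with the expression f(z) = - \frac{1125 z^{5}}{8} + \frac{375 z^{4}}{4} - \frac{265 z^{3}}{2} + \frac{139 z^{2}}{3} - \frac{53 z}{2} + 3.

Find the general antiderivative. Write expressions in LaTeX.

The substitution u = - \frac{5 z^{2}}{2} + \frac{2 z}{3} - 1 works: f is exactly (dF/du)*(du/dz) for that inner function.
Check: d/dz[- \frac{\left(15 z^{2} - 4 z + 6\right)^{3}}{144}] = - \frac{1125 z^{5}}{8} + \frac{375 z^{4}}{4} - \frac{265 z^{3}}{2} + \frac{139 z^{2}}{3} - \frac{53 z}{2} + 3 = f(z).

F(z) = - \frac{\left(15 z^{2} - 4 z + 6\right)^{3}}{144} + C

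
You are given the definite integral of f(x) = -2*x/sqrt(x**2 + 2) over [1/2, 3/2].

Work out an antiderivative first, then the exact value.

Antiderivative: F(x) = -2*sqrt(x**2 + 2); value = 3 - sqrt(17)

f matches the chain-rule pattern g'(h)*h' with inner function h(x) = x**2 + 2; substituting u = h(x) collapses the integral.
F(x) = -2*sqrt(x**2 + 2) is an antiderivative of f.
Check: d/dx[-2*sqrt(x**2 + 2)] = -2*x/sqrt(x**2 + 2) = f(x).
F(3/2) = -sqrt(17); F(1/2) = -3.
Integral = F(3/2) - F(1/2) = 3 - sqrt(17).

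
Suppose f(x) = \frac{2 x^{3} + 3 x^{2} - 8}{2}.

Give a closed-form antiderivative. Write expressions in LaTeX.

An antiderivative is F(x) = \frac{x \left(x^{3} + 2 x^{2} - 16\right)}{4}.

Whatever form F(x) takes, F'(x) = f(x) is non-negotiable.
Check: d/dx[\frac{x \left(x^{3} + 2 x^{2} - 16\right)}{4}] = x^{3} + \frac{3 x^{2}}{2} - 4, which equals f(x).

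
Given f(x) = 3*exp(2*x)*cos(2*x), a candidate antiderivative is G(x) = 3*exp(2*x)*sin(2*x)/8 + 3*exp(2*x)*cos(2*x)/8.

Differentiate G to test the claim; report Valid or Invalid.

Invalid: d/dx[G] - f = -3*exp(2*x)*cos(2*x)/2, which is not 0.

d/dx[G] = 3*exp(2*x)*cos(2*x)/2
d/dx[G] - f(x) = -3*exp(2*x)*cos(2*x)/2 != 0.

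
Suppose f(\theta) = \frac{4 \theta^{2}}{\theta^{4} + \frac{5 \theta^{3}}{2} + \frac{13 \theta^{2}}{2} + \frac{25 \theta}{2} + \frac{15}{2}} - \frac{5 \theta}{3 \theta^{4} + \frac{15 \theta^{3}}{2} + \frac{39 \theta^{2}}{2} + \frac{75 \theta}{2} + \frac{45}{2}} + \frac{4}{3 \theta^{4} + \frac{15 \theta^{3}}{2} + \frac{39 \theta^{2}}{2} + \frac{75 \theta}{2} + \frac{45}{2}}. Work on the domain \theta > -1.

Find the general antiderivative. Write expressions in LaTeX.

The denominator factors as 3 \left(\theta + 1\right) \left(2 \theta + 3\right) \left(\theta^{2} + 5\right); partial fractions split f into directly integrable pieces: \frac{105 \theta + 89}{87 \left(\theta^{2} + 5\right)} - \frac{616}{87 \left(2 \theta + 3\right)} + \frac{7}{3 \left(\theta + 1\right)}.
Check: d/d\theta[\frac{2030 \log{\left(\theta + 1 \right)} - 3080 \log{\left(\theta + \frac{3}{2} \right)} + 525 \log{\left(\theta^{2} + 5 \right)} + 178 \sqrt{5} \operatorname{atan}{\left(\frac{\sqrt{5} \theta}{5} \right)}}{870}] = \frac{24 \theta^{2} - 10 \theta + 8}{6 \theta^{4} + 15 \theta^{3} + 39 \theta^{2} + 75 \theta + 45}, which equals f(\theta).

F(\theta) = \frac{2030 \log{\left(\theta + 1 \right)} - 3080 \log{\left(\theta + \frac{3}{2} \right)} + 525 \log{\left(\theta^{2} + 5 \right)} + 178 \sqrt{5} \operatorname{atan}{\left(\frac{\sqrt{5} \theta}{5} \right)}}{870} + C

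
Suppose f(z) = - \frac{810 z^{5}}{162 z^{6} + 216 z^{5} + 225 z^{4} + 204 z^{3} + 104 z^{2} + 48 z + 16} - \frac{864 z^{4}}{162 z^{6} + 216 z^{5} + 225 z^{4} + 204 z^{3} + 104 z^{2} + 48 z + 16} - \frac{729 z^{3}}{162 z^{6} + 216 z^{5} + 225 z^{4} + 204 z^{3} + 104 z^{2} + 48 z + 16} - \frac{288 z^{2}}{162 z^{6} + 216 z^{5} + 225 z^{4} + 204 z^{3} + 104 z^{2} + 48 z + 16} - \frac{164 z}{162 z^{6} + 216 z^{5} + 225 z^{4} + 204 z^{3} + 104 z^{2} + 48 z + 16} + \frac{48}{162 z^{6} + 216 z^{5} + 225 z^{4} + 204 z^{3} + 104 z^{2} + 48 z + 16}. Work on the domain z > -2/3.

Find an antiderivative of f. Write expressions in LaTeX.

An antiderivative is F(z) = \frac{- 12 z \log{\left(z^{2} + \frac{1}{2} \right)} - 3 z \log{\left(9 z^{2} + 4 \right)} + 3 z \log{\left(6 \right)} - 8 \log{\left(z^{2} + \frac{1}{2} \right)} - 2 \log{\left(9 z^{2} + 4 \right)} - 8 + 2 \log{\left(6 \right)}}{6 z + 4}.

The integrand splits into summands that can be handled one at a time.
Check: d/dz[\frac{- 12 z \log{\left(z^{2} + \frac{1}{2} \right)} - 3 z \log{\left(9 z^{2} + 4 \right)} + 3 z \log{\left(6 \right)} - 8 \log{\left(z^{2} + \frac{1}{2} \right)} - 2 \log{\left(9 z^{2} + 4 \right)} - 8 + 2 \log{\left(6 \right)}}{6 z + 4}] = \frac{- 810 z^{5} - 864 z^{4} - 729 z^{3} - 288 z^{2} - 164 z + 48}{162 z^{6} + 216 z^{5} + 225 z^{4} + 204 z^{3} + 104 z^{2} + 48 z + 16}, which equals f(z).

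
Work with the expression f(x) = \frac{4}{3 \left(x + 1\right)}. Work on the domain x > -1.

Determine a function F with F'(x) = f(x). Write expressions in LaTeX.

Recover f(x) by differentiating a candidate F(x); any mismatch rules it out.
Check: d/dx[\frac{4 \log{\left(4 x + 4 \right)}}{3}] = \frac{4}{3 x + 3}, which equals f(x).

An antiderivative is F(x) = \frac{4 \log{\left(4 x + 4 \right)}}{3}.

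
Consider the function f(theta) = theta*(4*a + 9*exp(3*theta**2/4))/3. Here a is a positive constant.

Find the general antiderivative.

A first test for any F(theta): its theta-derivative must equal f(theta) identically.
Check: d/dtheta[2*a*theta**2/3 + 2*exp(3*theta**2/4)] = 4*a*theta/3 + 3*theta*exp(3*theta**2/4), which equals f(theta).

F(theta) = 2*a*theta**2/3 + 2*exp(3*theta**2/4) + C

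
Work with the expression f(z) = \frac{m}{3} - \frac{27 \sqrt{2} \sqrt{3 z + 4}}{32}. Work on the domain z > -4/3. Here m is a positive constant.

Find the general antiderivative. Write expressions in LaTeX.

A candidate is checked by its d/dz: the result must match f(z).
Check: d/dz[\frac{16 m z - 9 \sqrt{2} \left(3 z + 4\right)^{\frac{3}{2}}}{48}] = \frac{m}{3} - \frac{27 \sqrt{2} \sqrt{3 z + 4}}{32} = f(z).

F(z) = \frac{16 m z - 9 \sqrt{2} \left(3 z + 4\right)^{\frac{3}{2}}}{48} + C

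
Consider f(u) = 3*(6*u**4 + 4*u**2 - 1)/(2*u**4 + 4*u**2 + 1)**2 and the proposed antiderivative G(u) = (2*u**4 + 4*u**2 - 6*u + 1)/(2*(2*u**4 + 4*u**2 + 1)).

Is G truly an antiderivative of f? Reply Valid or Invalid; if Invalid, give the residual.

d/du[G] = (18*u**4 + 12*u**2 - 3)/(4*u**8 + 16*u**6 + 20*u**4 + 8*u**2 + 1)
This equals f(u) exactly, so the claim holds.

Valid - the claim checks out under differentiation.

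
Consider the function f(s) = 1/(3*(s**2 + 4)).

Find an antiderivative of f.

An antiderivative is F(s) = atan(s/2)/6.

Any candidate F(s) must reproduce f(s) exactly when differentiated.
Check: d/ds[atan(s/2)/6] = 1/(3*s**2 + 12), which equals f(s).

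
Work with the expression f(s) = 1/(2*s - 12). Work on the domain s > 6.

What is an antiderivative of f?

Differentiate the proposed F(s) back; it has to land on f(s) exactly.
Check: d/ds[log(s - 6)/2] = 1/(2*s - 12) = f(s).

An antiderivative is F(s) = log(s - 6)/2.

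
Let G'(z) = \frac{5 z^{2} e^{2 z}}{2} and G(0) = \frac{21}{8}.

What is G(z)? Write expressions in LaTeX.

Recognize the product-rule pattern: G'(z) = u'v + uv' with u = \frac{5 z^{2}}{4} - \frac{5 z}{4} + \frac{5}{8}, v = e^{2 z}, so integration by parts undoes it.
A general antiderivative is \frac{\left(10 z^{2} - 10 z + 5\right) e^{2 z}}{8} + C.
The condition gives C = \frac{21}{8} - (\frac{5}{8}) = 2.
So G(z) = \frac{\left(10 z^{2} - 10 z + 5\right) e^{2 z}}{8} + 2.
Check: d/dz[\frac{\left(10 z^{2} - 10 z + 5\right) e^{2 z}}{8} + 2] = \frac{5 z^{2} e^{2 z}}{2} = G'(z).

G(z) = \frac{\left(10 z^{2} - 10 z + 5\right) e^{2 z}}{8} + 2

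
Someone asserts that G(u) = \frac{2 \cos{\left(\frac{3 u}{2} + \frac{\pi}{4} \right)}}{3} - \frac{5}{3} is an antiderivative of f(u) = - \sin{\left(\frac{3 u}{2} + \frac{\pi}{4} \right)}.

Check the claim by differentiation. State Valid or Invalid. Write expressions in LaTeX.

d/du[G] = - \sin{\left(\frac{3 u}{2} + \frac{\pi}{4} \right)}
This equals f(u) exactly, so the claim holds.

Valid - the claim checks out under differentiation.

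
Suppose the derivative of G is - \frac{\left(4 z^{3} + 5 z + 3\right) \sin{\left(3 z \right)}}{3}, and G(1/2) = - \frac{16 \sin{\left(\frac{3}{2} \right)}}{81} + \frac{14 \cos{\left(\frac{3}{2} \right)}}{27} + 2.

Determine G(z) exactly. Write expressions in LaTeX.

Whatever form G(z) takes, its d/dz must return the stated G'(z).
A general antiderivative is \frac{4 z^{3} \cos{\left(3 z \right)}}{9} - \frac{4 z^{2} \sin{\left(3 z \right)}}{9} + \frac{7 z \cos{\left(3 z \right)}}{27} - \frac{7 \sin{\left(3 z \right)}}{81} + \frac{\cos{\left(3 z \right)}}{3} + C.
The condition gives C = - \frac{16 \sin{\left(\frac{3}{2} \right)}}{81} + \frac{14 \cos{\left(\frac{3}{2} \right)}}{27} + 2 - (- \frac{16 \sin{\left(\frac{3}{2} \right)}}{81} + \frac{14 \cos{\left(\frac{3}{2} \right)}}{27}) = 2.
So G(z) = \frac{4 z^{3} \cos{\left(3 z \right)}}{9} - \frac{4 z^{2} \sin{\left(3 z \right)}}{9} + \frac{7 z \cos{\left(3 z \right)}}{27} - \frac{7 \sin{\left(3 z \right)}}{81} + \frac{\cos{\left(3 z \right)}}{3} + 2.
Check: d/dz[\frac{4 z^{3} \cos{\left(3 z \right)}}{9} - \frac{4 z^{2} \sin{\left(3 z \right)}}{9} + \frac{7 z \cos{\left(3 z \right)}}{27} - \frac{7 \sin{\left(3 z \right)}}{81} + \frac{\cos{\left(3 z \right)}}{3} + 2] = - \frac{4 z^{3} \sin{\left(3 z \right)}}{3} - \frac{5 z \sin{\left(3 z \right)}}{3} - \sin{\left(3 z \right)}, which equals G'(z).

G(z) = \frac{4 z^{3} \cos{\left(3 z \right)}}{9} - \frac{4 z^{2} \sin{\left(3 z \right)}}{9} + \frac{7 z \cos{\left(3 z \right)}}{27} - \frac{7 \sin{\left(3 z \right)}}{81} + \frac{\cos{\left(3 z \right)}}{3} + 2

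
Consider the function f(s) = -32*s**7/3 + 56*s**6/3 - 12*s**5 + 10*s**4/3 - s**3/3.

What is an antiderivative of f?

f matches the chain-rule pattern g'(h)*h' with inner function h(s) = -s**2 + s/2; substituting u = h(s) collapses the integral.
Check: d/ds[-s**4*(1 - 2*s)**4/12] = -32*s**7/3 + 56*s**6/3 - 12*s**5 + 10*s**4/3 - s**3/3 = f(s).

An antiderivative is F(s) = -s**4*(1 - 2*s)**4/12.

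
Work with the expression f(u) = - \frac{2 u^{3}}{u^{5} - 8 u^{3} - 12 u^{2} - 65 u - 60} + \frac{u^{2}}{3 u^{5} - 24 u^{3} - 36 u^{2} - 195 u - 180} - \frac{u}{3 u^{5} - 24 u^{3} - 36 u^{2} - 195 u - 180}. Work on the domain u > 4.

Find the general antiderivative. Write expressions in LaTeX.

The denominator factors as 3 \left(u - 4\right) \left(u + 1\right) \left(u + 3\right) \left(u^{2} + 5\right); partial fractions split f into directly integrable pieces: - \frac{73 u + 425}{882 \left(u^{2} + 5\right)} + \frac{29}{98 \left(u + 3\right)} - \frac{2}{45 \left(u + 1\right)} - \frac{124}{735 \left(u - 4\right)}.
Check: d/du[\frac{- 1488 \log{\left(u - 4 \right)} - 392 \log{\left(u + 1 \right)} + 2610 \log{\left(u + 3 \right)} - 365 \log{\left(u^{2} + 5 \right)} - 850 \sqrt{5} \operatorname{atan}{\left(\frac{\sqrt{5} u}{5} \right)}}{8820}] = \frac{- 6 u^{3} + u^{2} - u}{3 u^{5} - 24 u^{3} - 36 u^{2} - 195 u - 180}, which equals f(u).

F(u) = \frac{- 1488 \log{\left(u - 4 \right)} - 392 \log{\left(u + 1 \right)} + 2610 \log{\left(u + 3 \right)} - 365 \log{\left(u^{2} + 5 \right)} - 850 \sqrt{5} \operatorname{atan}{\left(\frac{\sqrt{5} u}{5} \right)}}{8820} + C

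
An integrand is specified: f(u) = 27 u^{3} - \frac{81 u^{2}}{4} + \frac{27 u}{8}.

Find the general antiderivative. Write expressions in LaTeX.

The substitution w = - \frac{3 u^{2}}{2} + \frac{3 u}{4} works: f is exactly (dF/dw)*(dw/du) for that inner function.
Check: d/du[\frac{27 u^{4}}{4} - \frac{27 u^{3}}{4} + \frac{27 u^{2}}{16}] = 27 u^{3} - \frac{81 u^{2}}{4} + \frac{27 u}{8} = f(u).

F(u) = \frac{27 u^{4}}{4} - \frac{27 u^{3}}{4} + \frac{27 u^{2}}{16} + C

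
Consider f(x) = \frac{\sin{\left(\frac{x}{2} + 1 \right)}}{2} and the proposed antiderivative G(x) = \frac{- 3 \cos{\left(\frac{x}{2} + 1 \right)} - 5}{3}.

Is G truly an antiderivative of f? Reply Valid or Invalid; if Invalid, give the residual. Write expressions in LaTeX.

d/dx[G] = \frac{\sin{\left(\frac{x}{2} + 1 \right)}}{2}
This equals f(x) exactly, so the claim holds.

Valid. The derivative of G reproduces f.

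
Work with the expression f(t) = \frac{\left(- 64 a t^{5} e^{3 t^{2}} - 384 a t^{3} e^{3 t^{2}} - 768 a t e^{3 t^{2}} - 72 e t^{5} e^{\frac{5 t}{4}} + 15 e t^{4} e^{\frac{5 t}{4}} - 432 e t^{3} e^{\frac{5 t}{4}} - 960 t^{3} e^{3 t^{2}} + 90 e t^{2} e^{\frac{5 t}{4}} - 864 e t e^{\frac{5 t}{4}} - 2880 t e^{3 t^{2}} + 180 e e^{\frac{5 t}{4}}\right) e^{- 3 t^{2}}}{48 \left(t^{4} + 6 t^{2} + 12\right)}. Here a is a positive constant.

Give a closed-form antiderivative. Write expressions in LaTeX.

An antiderivative is F(t) = - \frac{2 a t^{2}}{3} + \frac{e e^{\frac{5 t}{4}} e^{- 3 t^{2}}}{4} - 5 \log{\left(\frac{t^{4}}{2} + 3 t^{2} + 6 \right)}.

Whatever form F(t) takes, F'(t) = f(t) is non-negotiable.
Check: d/dt[- \frac{2 a t^{2}}{3} + \frac{e e^{\frac{5 t}{4}} e^{- 3 t^{2}}}{4} - 5 \log{\left(\frac{t^{4}}{2} + 3 t^{2} + 6 \right)}] = \frac{- 64 a t^{5} e^{3 t^{2}} - 384 a t^{3} e^{3 t^{2}} - 768 a t e^{3 t^{2}} - 72 e t^{5} e^{\frac{5 t}{4}} + 15 e t^{4} e^{\frac{5 t}{4}} - 432 e t^{3} e^{\frac{5 t}{4}} - 960 t^{3} e^{3 t^{2}} + 90 e t^{2} e^{\frac{5 t}{4}} - 864 e t e^{\frac{5 t}{4}} - 2880 t e^{3 t^{2}} + 180 e e^{\frac{5 t}{4}}}{48 t^{4} e^{3 t^{2}} + 288 t^{2} e^{3 t^{2}} + 576 e^{3 t^{2}}}, which equals f(t).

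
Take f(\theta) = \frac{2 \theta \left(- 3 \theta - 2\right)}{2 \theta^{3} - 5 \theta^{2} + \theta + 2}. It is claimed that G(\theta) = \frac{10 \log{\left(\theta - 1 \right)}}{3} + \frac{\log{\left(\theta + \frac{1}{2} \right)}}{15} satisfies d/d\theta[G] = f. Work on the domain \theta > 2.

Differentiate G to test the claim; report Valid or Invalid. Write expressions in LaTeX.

d/d\theta[G] = \frac{34 \theta + 16}{10 \theta^{2} - 5 \theta - 5}
d/d\theta[G] - f(\theta) = \frac{32}{5 \theta - 10} != 0.

Invalid: d/d\theta[G] - f = \frac{32}{5 \theta - 10}, which is not 0.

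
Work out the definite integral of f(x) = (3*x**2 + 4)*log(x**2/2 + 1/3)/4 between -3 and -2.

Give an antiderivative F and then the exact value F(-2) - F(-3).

Check any antiderivative F(x) by computing F'(x) and comparing it with f(x).
F(x) = (-6*x**3 + 9*x*(x**2 + 4)*log(x**2/2 + 1/3) - 60*x + 20*sqrt(6)*atan(sqrt(6)*x/2))/36 is an antiderivative of f.
Check: d/dx[(-6*x**3 + 9*x*(x**2 + 4)*log(x**2/2 + 1/3) - 60*x + 20*sqrt(6)*atan(sqrt(6)*x/2))/36] = 3*x**2*log(3*x**2 + 2)/4 - 3*x**2*log(6)/4 + log(3*x**2 + 2) - log(6), which equals f(x).
F(-2) = -4*log(7/3) - 5*sqrt(6)*atan(sqrt(6))/9 + 14/3; F(-3) = -39*log(29/6)/4 - 5*sqrt(6)*atan(3*sqrt(6)/2)/9 + 19/2.
Integral = F(-2) - F(-3) = -29/6 - 4*log(7/3) - 5*sqrt(6)*atan(sqrt(6))/9 + 5*sqrt(6)*atan(3*sqrt(6)/2)/9 + 39*log(29/6)/4.

Antiderivative: F(x) = (-6*x**3 + 9*x*(x**2 + 4)*log(x**2/2 + 1/3) - 60*x + 20*sqrt(6)*atan(sqrt(6)*x/2))/36; value = -29/6 - 4*log(7/3) - 5*sqrt(6)*atan(sqrt(6))/9 + 5*sqrt(6)*atan(3*sqrt(6)/2)/9 + 39*log(29/6)/4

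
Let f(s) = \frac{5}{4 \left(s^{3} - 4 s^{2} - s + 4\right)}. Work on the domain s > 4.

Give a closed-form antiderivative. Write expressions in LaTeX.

An antiderivative is F(s) = \frac{\log{\left(s - 4 \right)}}{12} - \frac{5 \log{\left(s - 1 \right)}}{24} + \frac{\log{\left(s + 1 \right)}}{8}.

Factor the denominator (4 \left(s - 4\right) \left(s - 1\right) \left(s + 1\right)) and decompose: f = \frac{1}{8 \left(s + 1\right)} - \frac{5}{24 \left(s - 1\right)} + \frac{1}{12 \left(s - 4\right)}; each piece integrates to a log, atan, or power term.
Check: d/ds[\frac{\log{\left(s - 4 \right)}}{12} - \frac{5 \log{\left(s - 1 \right)}}{24} + \frac{\log{\left(s + 1 \right)}}{8}] = \frac{5}{4 s^{3} - 16 s^{2} - 4 s + 16}, which equals f(s).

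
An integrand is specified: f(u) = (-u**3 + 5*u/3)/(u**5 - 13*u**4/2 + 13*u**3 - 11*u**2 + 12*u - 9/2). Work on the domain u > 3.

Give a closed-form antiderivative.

An antiderivative is F(u) = -2*log(u - 3)/15 + 34*log(u - 1/2)/375 + 8*log(u**2 + 1)/375 + 88*atan(u)/375 + 22/(25*u - 75).

Factor the denominator (3*(u - 3)**2*(2*u - 1)*(u**2 + 1)) and decompose: f = 8*(2*u + 11)/(375*(u**2 + 1)) + 68/(375*(2*u - 1)) - 2/(15*(u - 3)) - 22/(25*(u - 3)**2); each piece integrates to a log, atan, or power term.
Check: d/du[-2*log(u - 3)/15 + 34*log(u - 1/2)/375 + 8*log(u**2 + 1)/375 + 88*atan(u)/375 + 22/(25*u - 75)] = (-6*u**3 + 10*u)/(6*u**5 - 39*u**4 + 78*u**3 - 66*u**2 + 72*u - 27), which equals f(u).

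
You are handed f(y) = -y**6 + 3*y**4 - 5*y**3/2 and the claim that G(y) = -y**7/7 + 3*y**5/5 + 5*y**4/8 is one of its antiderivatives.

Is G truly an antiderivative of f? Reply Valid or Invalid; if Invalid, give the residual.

d/dy[G] = -y**6 + 3*y**4 + 5*y**3/2
d/dy[G] - f(y) = 5*y**3 != 0.

Invalid: d/dy[G] - f = 5*y**3, which is not 0.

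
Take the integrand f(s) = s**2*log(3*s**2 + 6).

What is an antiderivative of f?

Any candidate F(s) must reproduce f(s) exactly when differentiated.
Check: d/ds[s**3*log(3*s**2 + 6)/3 - 2*s**3/9 + 4*s/3 - 4*sqrt(2)*atan(sqrt(2)*s/2)/3] = s**2*log(s**2 + 2) + s**2*log(3), which equals f(s).

An antiderivative is F(s) = s**3*log(3*s**2 + 6)/3 - 2*s**3/9 + 4*s/3 - 4*sqrt(2)*atan(sqrt(2)*s/2)/3.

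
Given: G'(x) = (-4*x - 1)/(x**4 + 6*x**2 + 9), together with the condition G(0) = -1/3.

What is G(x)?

Any candidate G(x) must reproduce the stated G'(x) exactly.
A general antiderivative is -(x - 12)/(6*x**2 + 18) - sqrt(3)*atan(sqrt(3)*x/3)/18 + C.
The condition gives C = -1/3 - (2/3) = -1.
So G(x) = (-sqrt(3)*x**2*atan(sqrt(3)*x/3) - 18*x**2 - 3*x - 3*sqrt(3)*atan(sqrt(3)*x/3) - 18)/(18*x**2 + 54).
Check: d/dx[(-sqrt(3)*x**2*atan(sqrt(3)*x/3) - 18*x**2 - 3*x - 3*sqrt(3)*atan(sqrt(3)*x/3) - 18)/(18*x**2 + 54)] = (-4*x - 1)/(x**4 + 6*x**2 + 9) = G'(x).

G(x) = (-sqrt(3)*x**2*atan(sqrt(3)*x/3) - 18*x**2 - 3*x - 3*sqrt(3)*atan(sqrt(3)*x/3) - 18)/(18*x**2 + 54)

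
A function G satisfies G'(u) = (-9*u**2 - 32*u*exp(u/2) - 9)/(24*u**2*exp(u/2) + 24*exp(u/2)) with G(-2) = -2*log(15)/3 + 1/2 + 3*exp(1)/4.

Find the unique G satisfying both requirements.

Check a candidate G(u) by differentiating: d/du[G] must match the given G'(u).
A general antiderivative is -2*log(3*u**2 + 3)/3 + 3*exp(-u/2)/4 + C.
The condition gives C = -2*log(15)/3 + 1/2 + 3*exp(1)/4 - (-2*log(15)/3 + 3*exp(1)/4) = 1/2.
So G(u) = -2*log(3*u**2 + 3)/3 + 1/2 + 3*exp(-u/2)/4.
Check: d/du[-2*log(3*u**2 + 3)/3 + 1/2 + 3*exp(-u/2)/4] = (-9*u**2 - 32*u*exp(u/2) - 9)/(24*u**2*exp(u/2) + 24*exp(u/2)) = G'(u).

G(u) = -2*log(3*u**2 + 3)/3 + 1/2 + 3*exp(-u/2)/4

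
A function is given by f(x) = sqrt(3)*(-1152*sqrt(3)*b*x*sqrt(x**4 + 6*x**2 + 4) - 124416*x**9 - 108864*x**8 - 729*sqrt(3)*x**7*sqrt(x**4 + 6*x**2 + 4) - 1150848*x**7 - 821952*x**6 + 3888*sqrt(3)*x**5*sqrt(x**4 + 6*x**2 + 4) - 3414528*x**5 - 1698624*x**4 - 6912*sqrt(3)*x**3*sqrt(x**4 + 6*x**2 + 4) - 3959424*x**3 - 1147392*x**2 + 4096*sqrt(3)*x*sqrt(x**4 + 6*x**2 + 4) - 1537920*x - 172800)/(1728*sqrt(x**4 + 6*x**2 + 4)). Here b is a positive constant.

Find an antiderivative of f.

A first test for any F(x): its x-derivative must equal f(x) identically.
Check: d/dx[sqrt(3)*(-41472*sqrt(3)*b*x**2 - 6561*sqrt(3)*x**8 - 1119744*x**6*sqrt(x**4 + 6*x**2 + 4) + 46656*sqrt(3)*x**6 - 1119744*x**5*sqrt(x**4 + 6*x**2 + 4) - 5971968*x**4*sqrt(x**4 + 6*x**2 + 4) - 124416*sqrt(3)*x**4 - 3773952*x**3*sqrt(x**4 + 6*x**2 + 4) - 9953280*x**2*sqrt(x**4 + 6*x**2 + 4) + 147456*sqrt(3)*x**2 - 3110400*x*sqrt(x**4 + 6*x**2 + 4) - 5184000*sqrt(x**4 + 6*x**2 + 4) - 65536*sqrt(3))/124416] = (-1152*b*x*sqrt(x**4 + 6*x**2 + 4) - 41472*sqrt(3)*x**9 - 36288*sqrt(3)*x**8 - 729*x**7*sqrt(x**4 + 6*x**2 + 4) - 383616*sqrt(3)*x**7 - 273984*sqrt(3)*x**6 + 3888*x**5*sqrt(x**4 + 6*x**2 + 4) - 1138176*sqrt(3)*x**5 - 566208*sqrt(3)*x**4 - 6912*x**3*sqrt(x**4 + 6*x**2 + 4) - 1319808*sqrt(3)*x**3 - 382464*sqrt(3)*x**2 + 4096*x*sqrt(x**4 + 6*x**2 + 4) - 512640*sqrt(3)*x - 57600*sqrt(3))/(576*sqrt(x**4 + 6*x**2 + 4)), which equals f(x).

An antiderivative is F(x) = sqrt(3)*(-41472*sqrt(3)*b*x**2 - 6561*sqrt(3)*x**8 - 1119744*x**6*sqrt(x**4 + 6*x**2 + 4) + 46656*sqrt(3)*x**6 - 1119744*x**5*sqrt(x**4 + 6*x**2 + 4) - 5971968*x**4*sqrt(x**4 + 6*x**2 + 4) - 124416*sqrt(3)*x**4 - 3773952*x**3*sqrt(x**4 + 6*x**2 + 4) - 9953280*x**2*sqrt(x**4 + 6*x**2 + 4) + 147456*sqrt(3)*x**2 - 3110400*x*sqrt(x**4 + 6*x**2 + 4) - 5184000*sqrt(x**4 + 6*x**2 + 4) - 65536*sqrt(3))/124416.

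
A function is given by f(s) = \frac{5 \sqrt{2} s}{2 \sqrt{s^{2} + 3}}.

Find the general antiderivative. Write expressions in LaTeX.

f matches the chain-rule pattern g'(h)*h' with inner function h(s) = 2 s^{2} + 6; substituting u = h(s) collapses the integral.
Check: d/ds[\frac{5 \sqrt{2} \sqrt{s^{2} + 3}}{2}] = \frac{5 \sqrt{2} s}{2 \sqrt{s^{2} + 3}} = f(s).

F(s) = \frac{5 \sqrt{2} \sqrt{s^{2} + 3}}{2} + C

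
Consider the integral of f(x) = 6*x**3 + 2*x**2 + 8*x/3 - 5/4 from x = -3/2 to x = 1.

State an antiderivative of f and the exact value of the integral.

Antiderivative: F(x) = x*(18*x**3 + 8*x**2 + 16*x - 15)/12; value = -255/32

The integrand splits into summands that can be handled one at a time.
F(x) = x*(18*x**3 + 8*x**2 + 16*x - 15)/12 is an antiderivative of f.
Check: d/dx[x*(18*x**3 + 8*x**2 + 16*x - 15)/12] = 6*x**3 + 2*x**2 + 8*x/3 - 5/4 = f(x).
F(1) = 9/4; F(-3/2) = 327/32.
Integral = F(1) - F(-3/2) = -255/32.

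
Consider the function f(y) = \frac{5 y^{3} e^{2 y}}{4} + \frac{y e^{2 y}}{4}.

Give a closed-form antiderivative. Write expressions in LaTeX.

An antiderivative is F(y) = \frac{\left(20 y^{3} - 30 y^{2} + 34 y - 17\right) e^{2 y}}{32}.

f has the shape u'v + uv' for u = \frac{5 y^{3}}{8} - \frac{15 y^{2}}{16} + \frac{17 y}{16} - \frac{17}{32} and v = e^{2 y} — it is the derivative of the product u*v.
Check: d/dy[\frac{\left(20 y^{3} - 30 y^{2} + 34 y - 17\right) e^{2 y}}{32}] = \frac{5 y^{3} e^{2 y}}{4} + \frac{y e^{2 y}}{4} = f(y).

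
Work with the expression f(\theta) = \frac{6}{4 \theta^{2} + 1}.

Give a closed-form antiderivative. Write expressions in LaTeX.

A candidate is checked by its d/d\theta: the result must match f(\theta).
Check: d/d\theta[3 \operatorname{atan}{\left(2 \theta \right)}] = \frac{6}{4 \theta^{2} + 1} = f(\theta).

An antiderivative is F(\theta) = 3 \operatorname{atan}{\left(2 \theta \right)}.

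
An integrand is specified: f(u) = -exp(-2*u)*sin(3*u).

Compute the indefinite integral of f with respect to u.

Check any antiderivative F(u) by computing F'(u) and comparing it with f(u).
Check: d/du[(2*sin(3*u) + 3*cos(3*u))*exp(-2*u)/13] = -exp(-2*u)*sin(3*u) = f(u).

F(u) = (2*sin(3*u) + 3*cos(3*u))*exp(-2*u)/13 + C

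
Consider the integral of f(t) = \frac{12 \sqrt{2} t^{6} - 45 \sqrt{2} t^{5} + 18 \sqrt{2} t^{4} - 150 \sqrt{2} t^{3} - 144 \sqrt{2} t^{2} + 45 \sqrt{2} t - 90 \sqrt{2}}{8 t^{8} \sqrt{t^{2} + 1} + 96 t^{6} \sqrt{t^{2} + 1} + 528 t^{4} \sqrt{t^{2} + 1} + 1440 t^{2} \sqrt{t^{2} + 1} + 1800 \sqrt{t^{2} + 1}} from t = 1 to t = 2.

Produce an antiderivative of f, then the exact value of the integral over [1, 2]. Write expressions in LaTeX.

Recover f(t) by differentiating a candidate F(t); any mismatch rules it out.
F(t) = \frac{- 6 \sqrt{2} t \sqrt{t^{2} + 1} + 15 \sqrt{2} \sqrt{t^{2} + 1}}{8 t^{4} + 48 t^{2} + 120} is an antiderivative of f.
Check: d/dt[\frac{- 6 \sqrt{2} t \sqrt{t^{2} + 1} + 15 \sqrt{2} \sqrt{t^{2} + 1}}{8 t^{4} + 48 t^{2} + 120}] = \frac{12 \sqrt{2} t^{6} - 45 \sqrt{2} t^{5} + 18 \sqrt{2} t^{4} - 150 \sqrt{2} t^{3} - 144 \sqrt{2} t^{2} + 45 \sqrt{2} t - 90 \sqrt{2}}{8 t^{8} \sqrt{t^{2} + 1} + 96 t^{6} \sqrt{t^{2} + 1} + 528 t^{4} \sqrt{t^{2} + 1} + 1440 t^{2} \sqrt{t^{2} + 1} + 1800 \sqrt{t^{2} + 1}} = f(t).
F(2) = \frac{3 \sqrt{10}}{440}; F(1) = \frac{9}{88}.
Integral = F(2) - F(1) = - \frac{9}{88} + \frac{3 \sqrt{10}}{440}.

Antiderivative: F(t) = \frac{- 6 \sqrt{2} t \sqrt{t^{2} + 1} + 15 \sqrt{2} \sqrt{t^{2} + 1}}{8 t^{4} + 48 t^{2} + 120}; value = - \frac{9}{88} + \frac{3 \sqrt{10}}{440}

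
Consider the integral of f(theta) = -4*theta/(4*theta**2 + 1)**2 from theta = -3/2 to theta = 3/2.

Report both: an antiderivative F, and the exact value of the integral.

f matches the chain-rule pattern g'(h)*h' with inner function h(theta) = 2*theta**2 + 1/2; substituting u = h(theta) collapses the integral.
F(theta) = 1/(4*(2*theta**2 + 1/2)) is an antiderivative of f.
Check: d/dtheta[1/(4*(2*theta**2 + 1/2))] = -4*theta/(16*theta**4 + 8*theta**2 + 1), which equals f(theta).
F(3/2) = 1/20; F(-3/2) = 1/20.
Integral = F(3/2) - F(-3/2) = 0.

Antiderivative: F(theta) = 1/(4*(2*theta**2 + 1/2)); value = 0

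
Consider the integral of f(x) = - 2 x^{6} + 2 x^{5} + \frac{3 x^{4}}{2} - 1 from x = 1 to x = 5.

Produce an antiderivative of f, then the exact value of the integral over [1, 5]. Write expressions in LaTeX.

Antiderivative: F(x) = - \frac{2 x^{7}}{7} + \frac{x^{6}}{3} + \frac{3 x^{5}}{10} - x; value = - \frac{566298}{35}

The integrand splits into summands that can be handled one at a time.
F(x) = - \frac{2 x^{7}}{7} + \frac{x^{6}}{3} + \frac{3 x^{5}}{10} - x is an antiderivative of f.
Check: d/dx[- \frac{2 x^{7}}{7} + \frac{x^{6}}{3} + \frac{3 x^{5}}{10} - x] = - 2 x^{6} + 2 x^{5} + \frac{3 x^{4}}{2} - 1 = f(x).
F(5) = - \frac{679585}{42}; F(1) = - \frac{137}{210}.
Integral = F(5) - F(1) = - \frac{566298}{35}.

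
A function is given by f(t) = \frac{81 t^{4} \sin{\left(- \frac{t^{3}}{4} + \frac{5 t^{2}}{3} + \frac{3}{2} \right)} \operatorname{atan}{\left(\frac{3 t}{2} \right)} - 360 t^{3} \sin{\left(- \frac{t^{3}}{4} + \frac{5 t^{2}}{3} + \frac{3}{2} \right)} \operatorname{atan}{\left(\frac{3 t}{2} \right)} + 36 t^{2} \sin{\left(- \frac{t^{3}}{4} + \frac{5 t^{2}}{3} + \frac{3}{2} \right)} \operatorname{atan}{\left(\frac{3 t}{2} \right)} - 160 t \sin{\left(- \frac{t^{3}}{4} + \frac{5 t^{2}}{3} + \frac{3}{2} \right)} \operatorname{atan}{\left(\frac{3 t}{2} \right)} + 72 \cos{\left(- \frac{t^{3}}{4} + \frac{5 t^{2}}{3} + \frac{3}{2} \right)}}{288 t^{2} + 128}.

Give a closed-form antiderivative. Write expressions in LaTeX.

f has the shape u'v + uv' for u = \frac{3 \operatorname{atan}{\left(\frac{3 t}{2} \right)}}{8} and v = \cos{\left(- \frac{t^{3}}{4} + \frac{5 t^{2}}{3} + \frac{3}{2} \right)} — it is the derivative of the product u*v.
Check: d/dt[\frac{3 \cos{\left(- \frac{t^{3}}{4} + \frac{5 t^{2}}{3} + \frac{3}{2} \right)} \operatorname{atan}{\left(\frac{3 t}{2} \right)}}{8}] = \frac{81 t^{4} \sin{\left(- \frac{t^{3}}{4} + \frac{5 t^{2}}{3} + \frac{3}{2} \right)} \operatorname{atan}{\left(\frac{3 t}{2} \right)} - 360 t^{3} \sin{\left(- \frac{t^{3}}{4} + \frac{5 t^{2}}{3} + \frac{3}{2} \right)} \operatorname{atan}{\left(\frac{3 t}{2} \right)} + 36 t^{2} \sin{\left(- \frac{t^{3}}{4} + \frac{5 t^{2}}{3} + \frac{3}{2} \right)} \operatorname{atan}{\left(\frac{3 t}{2} \right)} - 160 t \sin{\left(- \frac{t^{3}}{4} + \frac{5 t^{2}}{3} + \frac{3}{2} \right)} \operatorname{atan}{\left(\frac{3 t}{2} \right)} + 72 \cos{\left(- \frac{t^{3}}{4} + \frac{5 t^{2}}{3} + \frac{3}{2} \right)}}{288 t^{2} + 128} = f(t).

An antiderivative is F(t) = \frac{3 \cos{\left(- \frac{t^{3}}{4} + \frac{5 t^{2}}{3} + \frac{3}{2} \right)} \operatorname{atan}{\left(\frac{3 t}{2} \right)}}{8}.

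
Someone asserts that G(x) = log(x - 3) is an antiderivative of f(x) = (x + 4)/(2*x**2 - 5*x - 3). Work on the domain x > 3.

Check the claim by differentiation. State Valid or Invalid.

Invalid: d/dx[G] - f = 1/(2*x + 1), which is not 0.

d/dx[G] = 1/(x - 3)
d/dx[G] - f(x) = 1/(2*x + 1) != 0.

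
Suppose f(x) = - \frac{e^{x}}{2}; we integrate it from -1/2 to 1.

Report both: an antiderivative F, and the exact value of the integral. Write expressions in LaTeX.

For F(x) to be correct the identity F'(x) - f(x) = 0 must hold.
F(x) = - \frac{e^{x}}{2} is an antiderivative of f.
Check: d/dx[- \frac{e^{x}}{2}] = - \frac{e^{x}}{2} = f(x).
F(1) = - \frac{e}{2}; F(-1/2) = - \frac{1}{2 e^{\frac{1}{2}}}.
Integral = F(1) - F(-1/2) = - \frac{e}{2} + \frac{1}{2 e^{\frac{1}{2}}}.

Antiderivative: F(x) = - \frac{e^{x}}{2}; value = - \frac{e}{2} + \frac{1}{2 e^{\frac{1}{2}}}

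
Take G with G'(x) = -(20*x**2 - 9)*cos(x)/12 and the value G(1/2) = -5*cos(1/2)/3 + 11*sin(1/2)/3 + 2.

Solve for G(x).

G(x) = -5*x**2*sin(x)/3 - 10*x*cos(x)/3 + 49*sin(x)/12 + 2

Any candidate G(x) must reproduce the stated G'(x) exactly.
A general antiderivative is -5*x**2*sin(x)/3 - 10*x*cos(x)/3 + 49*sin(x)/12 + C.
The condition gives C = -5*cos(1/2)/3 + 11*sin(1/2)/3 + 2 - (-5*cos(1/2)/3 + 11*sin(1/2)/3) = 2.
So G(x) = -5*x**2*sin(x)/3 - 10*x*cos(x)/3 + 49*sin(x)/12 + 2.
Check: d/dx[-5*x**2*sin(x)/3 - 10*x*cos(x)/3 + 49*sin(x)/12 + 2] = -5*x**2*cos(x)/3 + 3*cos(x)/4, which equals G'(x).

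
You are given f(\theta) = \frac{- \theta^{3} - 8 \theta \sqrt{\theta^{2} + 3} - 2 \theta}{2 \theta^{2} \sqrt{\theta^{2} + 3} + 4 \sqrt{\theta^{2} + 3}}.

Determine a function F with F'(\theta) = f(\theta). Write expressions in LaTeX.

An antiderivative F(\theta) passes only if d/d\theta[F] lands on f(\theta) exactly.
Check: d/d\theta[- \frac{\sqrt{\theta^{2} + 3}}{2} - 2 \log{\left(\theta^{2} + 2 \right)}] = \frac{- \theta^{3} - 8 \theta \sqrt{\theta^{2} + 3} - 2 \theta}{2 \theta^{2} \sqrt{\theta^{2} + 3} + 4 \sqrt{\theta^{2} + 3}} = f(\theta).

An antiderivative is F(\theta) = - \frac{\sqrt{\theta^{2} + 3}}{2} - 2 \log{\left(\theta^{2} + 2 \right)}.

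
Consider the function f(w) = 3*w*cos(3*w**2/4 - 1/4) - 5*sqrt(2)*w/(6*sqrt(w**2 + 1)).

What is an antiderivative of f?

The integrand splits into summands that can be handled one at a time.
Check: d/dw[-5*sqrt(2)*sqrt(w**2 + 1)/6 + 2*sin(3*w**2/4 - 1/4)] = (18*w*sqrt(w**2 + 1)*cos(3*w**2/4 - 1/4) - 5*sqrt(2)*w)/(6*sqrt(w**2 + 1)), which equals f(w).

An antiderivative is F(w) = -5*sqrt(2)*sqrt(w**2 + 1)/6 + 2*sin(3*w**2/4 - 1/4).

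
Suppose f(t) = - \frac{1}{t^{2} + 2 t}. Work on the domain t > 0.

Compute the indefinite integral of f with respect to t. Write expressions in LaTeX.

The denominator factors as t \left(t + 2\right); partial fractions split f into directly integrable pieces: \frac{1}{2 \left(t + 2\right)} - \frac{1}{2 t}.
Check: d/dt[\frac{- \log{\left(t \right)} + \log{\left(t + 2 \right)}}{2}] = - \frac{1}{t^{2} + 2 t} = f(t).

F(t) = \frac{- \log{\left(t \right)} + \log{\left(t + 2 \right)}}{2} + C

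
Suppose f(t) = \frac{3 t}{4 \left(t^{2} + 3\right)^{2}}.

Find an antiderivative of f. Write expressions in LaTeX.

f matches the chain-rule pattern g'(h)*h' with inner function h(t) = 8 t^{2} + 24; substituting u = h(t) collapses the integral.
Check: d/dt[- \frac{3}{8 \left(t^{2} + 3\right)}] = \frac{3 t}{4 t^{4} + 24 t^{2} + 36}, which equals f(t).

An antiderivative is F(t) = - \frac{3}{8 \left(t^{2} + 3\right)}.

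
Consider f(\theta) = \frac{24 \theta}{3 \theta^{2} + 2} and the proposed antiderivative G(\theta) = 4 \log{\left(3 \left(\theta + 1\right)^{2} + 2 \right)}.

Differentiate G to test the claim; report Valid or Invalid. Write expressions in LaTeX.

Invalid: d/d\theta[G] - f = \frac{- 72 \theta^{2} - 72 \theta + 48}{9 \theta^{4} + 18 \theta^{3} + 21 \theta^{2} + 12 \theta + 10}, which is not 0.

d/d\theta[G] = \frac{24 \theta + 24}{3 \theta^{2} + 6 \theta + 5}
d/d\theta[G] - f(\theta) = \frac{- 72 \theta^{2} - 72 \theta + 48}{9 \theta^{4} + 18 \theta^{3} + 21 \theta^{2} + 12 \theta + 10} != 0.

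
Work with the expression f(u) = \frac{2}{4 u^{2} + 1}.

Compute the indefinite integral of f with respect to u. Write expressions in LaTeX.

F(u) = \operatorname{atan}{\left(2 u \right)} + C

Recover f(u) by differentiating a candidate F(u); any mismatch rules it out.
Check: d/du[\operatorname{atan}{\left(2 u \right)}] = \frac{2}{4 u^{2} + 1} = f(u).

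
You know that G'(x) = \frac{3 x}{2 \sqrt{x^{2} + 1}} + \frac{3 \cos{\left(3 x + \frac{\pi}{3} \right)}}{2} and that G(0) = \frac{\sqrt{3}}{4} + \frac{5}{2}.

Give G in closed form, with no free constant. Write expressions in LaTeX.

Integrate term by term and add the pieces.
A general antiderivative is \frac{3 \sqrt{4 x^{2} + 4}}{4} + \frac{\sin{\left(3 x + \frac{\pi}{3} \right)}}{2} + C.
The condition gives C = \frac{\sqrt{3}}{4} + \frac{5}{2} - (\frac{\sqrt{3}}{4} + \frac{3}{2}) = 1.
So G(x) = \frac{3 \sqrt{x^{2} + 1} + \sin{\left(3 x + \frac{\pi}{3} \right)} + 2}{2}.
Check: d/dx[\frac{3 \sqrt{x^{2} + 1} + \sin{\left(3 x + \frac{\pi}{3} \right)} + 2}{2}] = \frac{3 x + 3 \sqrt{x^{2} + 1} \cos{\left(3 x + \frac{\pi}{3} \right)}}{2 \sqrt{x^{2} + 1}}, which equals G'(x).

G(x) = \frac{3 \sqrt{x^{2} + 1} + \sin{\left(3 x + \frac{\pi}{3} \right)} + 2}{2}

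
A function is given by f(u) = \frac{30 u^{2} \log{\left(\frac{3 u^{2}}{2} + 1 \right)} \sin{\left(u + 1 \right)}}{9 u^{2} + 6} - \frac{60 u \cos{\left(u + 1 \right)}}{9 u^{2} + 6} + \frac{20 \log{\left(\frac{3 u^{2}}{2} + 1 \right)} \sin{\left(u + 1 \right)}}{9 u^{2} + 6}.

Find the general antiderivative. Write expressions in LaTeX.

F(u) = - \frac{10 \log{\left(\frac{3 u^{2}}{2} + 1 \right)} \cos{\left(u + 1 \right)}}{3} + C

f has the shape v'r + vr' for v = - \frac{10 \cos{\left(u + 1 \right)}}{3} and r = \log{\left(\frac{3 u^{2}}{2} + 1 \right)} — it is the derivative of the product v*r.
Check: d/du[- \frac{10 \log{\left(\frac{3 u^{2}}{2} + 1 \right)} \cos{\left(u + 1 \right)}}{3}] = \frac{30 u^{2} \log{\left(\frac{3 u^{2}}{2} + 1 \right)} \sin{\left(u + 1 \right)} - 60 u \cos{\left(u + 1 \right)} + 20 \log{\left(\frac{3 u^{2}}{2} + 1 \right)} \sin{\left(u + 1 \right)}}{9 u^{2} + 6}, which equals f(u).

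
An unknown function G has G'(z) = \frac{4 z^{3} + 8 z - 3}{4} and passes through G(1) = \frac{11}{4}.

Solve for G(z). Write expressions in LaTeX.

G(z) = \frac{z^{4}}{4} + z^{2} - \frac{3 z}{4} + \frac{9}{4}

Differentiate the proposed G(z) back; it has to land on the given G'(z).
A general antiderivative is \frac{z^{4}}{4} + z^{2} - \frac{3 z}{4} + \frac{1}{4} + C.
The condition gives C = \frac{11}{4} - (\frac{3}{4}) = 2.
So G(z) = \frac{z^{4}}{4} + z^{2} - \frac{3 z}{4} + \frac{9}{4}.
Check: d/dz[\frac{z^{4}}{4} + z^{2} - \frac{3 z}{4} + \frac{9}{4}] = z^{3} + 2 z - \frac{3}{4}, which equals G'(z).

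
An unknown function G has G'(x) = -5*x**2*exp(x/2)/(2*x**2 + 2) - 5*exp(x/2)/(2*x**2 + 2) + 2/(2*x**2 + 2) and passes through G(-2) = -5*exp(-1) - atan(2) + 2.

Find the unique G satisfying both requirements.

The integrand splits into summands that can be handled one at a time.
A general antiderivative is -5*exp(x/2) + atan(x) + C.
The condition gives C = -5*exp(-1) - atan(2) + 2 - (-5*exp(-1) - atan(2)) = 2.
So G(x) = -5*exp(x/2) + atan(x) + 2.
Check: d/dx[-5*exp(x/2) + atan(x) + 2] = (-5*x**2*exp(x/2) - 5*exp(x/2) + 2)/(2*x**2 + 2), which equals G'(x).

G(x) = -5*exp(x/2) + atan(x) + 2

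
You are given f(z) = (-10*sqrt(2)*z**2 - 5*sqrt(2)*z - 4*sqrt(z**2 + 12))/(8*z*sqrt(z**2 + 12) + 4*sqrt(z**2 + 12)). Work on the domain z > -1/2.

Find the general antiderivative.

F(z) = (-5*sqrt(2)*sqrt(z**2 + 12) - 2*log(4*z + 2))/4 + C

Whatever form F(z) takes, F'(z) = f(z) is non-negotiable.
Check: d/dz[(-5*sqrt(2)*sqrt(z**2 + 12) - 2*log(4*z + 2))/4] = (-10*sqrt(2)*z**2 - 5*sqrt(2)*z - 4*sqrt(z**2 + 12))/(8*z*sqrt(z**2 + 12) + 4*sqrt(z**2 + 12)) = f(z).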